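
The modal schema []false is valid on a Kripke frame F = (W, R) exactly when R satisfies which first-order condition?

□⊥ is valid iff no world has any successor (otherwise □⊥ fails at any world with one).

Emptiness of R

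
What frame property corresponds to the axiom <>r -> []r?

partial functionality

Suppose ◇r→□r is valid. Take Rxy, Rxz and set V(r)={y}. Then ◇r at x, so □r at x, so r at z, i.e. z=y.
The converse is a direct semantic check.
Frame condition: forall x forall y forall z (Rxy & Rxz -> y = z).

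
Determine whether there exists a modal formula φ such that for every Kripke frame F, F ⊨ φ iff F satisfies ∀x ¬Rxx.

Any modally definable frame class is closed under surjective bounded morphisms.
The 4-cycle (worlds w0,w1,w2,w3 with w0→w1→w2→w3→w0) is irreflexive, and the map sending every world to a single reflexive point • is a surjective bounded morphism (forth: every edge maps to (•,•); back: every world has a successor). So any modal formula valid on the 4-cycle is also valid on the reflexive point, which is not irreflexive.
Hence irreflexivity is not modally definable.

No — not modally definable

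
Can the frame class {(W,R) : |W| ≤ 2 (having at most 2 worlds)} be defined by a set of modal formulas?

No

Any modally definable frame class is closed under disjoint unions.
Any modal formula valid on each of 3 disjoint one-world frames is valid on their disjoint union (validity is preserved under disjoint unions). Each one-world frame has |W|=1≤2, but the union has |W|=3.
So the class is not modally definable.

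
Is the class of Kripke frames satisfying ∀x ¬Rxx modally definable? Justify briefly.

No — not modally definable

Modal frame validity is preserved under surjective bounded morphisms.
The 5-cycle (worlds 0,1,2,3,4 with 0→1→2→3→4→0) is irreflexive, and the map sending every world to a single reflexive point • is a surjective bounded morphism (forth: every edge maps to (•,•); back: every world has a successor). So any modal formula valid on the 5-cycle is also valid on the reflexive point, which is not irreflexive.
So no modal formula (or set of formulas) defines exactly the irreflexive frames.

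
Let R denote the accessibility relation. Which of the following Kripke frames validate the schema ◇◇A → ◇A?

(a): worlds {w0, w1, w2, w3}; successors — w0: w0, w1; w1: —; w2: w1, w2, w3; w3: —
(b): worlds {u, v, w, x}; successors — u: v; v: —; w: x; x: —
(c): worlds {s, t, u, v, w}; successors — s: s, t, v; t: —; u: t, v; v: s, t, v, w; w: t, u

(a), (b)

This is the axiom for transitivity; its first-order frame correspondent is ∀x ∀y ∀z (Rxy ∧ Ryz → Rxz).
(a): condition met.
(b): condition met.
(c): fails — Ruv and Rvw but not Ruw.
Valid on: (a), (b).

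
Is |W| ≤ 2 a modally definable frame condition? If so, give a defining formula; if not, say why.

Modal frame validity is preserved under disjoint unions.
Any modal formula valid on each of 3 disjoint one-world frames is valid on their disjoint union (validity is preserved under disjoint unions). Each one-world frame has |W|=1≤2, but the union has |W|=3.
So no modal formula (or set of formulas) defines exactly the |W|≤2 frames.

No — not modally definable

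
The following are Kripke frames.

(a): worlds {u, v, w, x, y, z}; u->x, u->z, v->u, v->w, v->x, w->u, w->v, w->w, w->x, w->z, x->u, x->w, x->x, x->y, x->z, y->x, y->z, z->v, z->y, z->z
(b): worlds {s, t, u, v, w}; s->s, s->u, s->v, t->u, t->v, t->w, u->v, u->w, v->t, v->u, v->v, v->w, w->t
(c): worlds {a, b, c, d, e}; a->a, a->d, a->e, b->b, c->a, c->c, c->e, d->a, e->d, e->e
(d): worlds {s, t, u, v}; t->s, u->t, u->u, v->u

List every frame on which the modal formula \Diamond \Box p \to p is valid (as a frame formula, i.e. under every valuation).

The schema corresponds to symmetry: \forall x \forall y (Rxy \to Ryx).
(a): fails — Rwu but not Ruw.
(b): fails — Ruw but not Rwu.
(c): fails — Rae but not Rea.
(d): fails — Rvu but not Ruv.

none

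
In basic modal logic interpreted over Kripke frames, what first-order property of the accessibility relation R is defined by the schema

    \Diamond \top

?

◇⊤ holds at w iff w has a successor, so frame-validity of ◇⊤ is exactly seriality. Equivalently via □A → ◇A:
Suppose □A→◇A is valid. At any x set V(A)=W. Then □A at x, so ◇A at x, so x has a successor.

Seriality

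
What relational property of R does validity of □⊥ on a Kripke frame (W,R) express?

emptiness of R

This schema is the Ver axiom.
It corresponds to emptiness of R: ∀x ∀y ¬Rxy.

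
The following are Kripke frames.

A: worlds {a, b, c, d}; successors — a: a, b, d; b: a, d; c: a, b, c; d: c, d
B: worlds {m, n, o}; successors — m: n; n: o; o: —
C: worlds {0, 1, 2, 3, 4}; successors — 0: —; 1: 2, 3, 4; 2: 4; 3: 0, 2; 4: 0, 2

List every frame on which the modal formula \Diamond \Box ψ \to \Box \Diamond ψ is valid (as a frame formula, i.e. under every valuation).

This is the axiom for convergence; its first-order frame correspondent is \forall x \forall y \forall z (Rxy \wedge Rxz \to \exists w (Ryw \wedge Rzw)).
A: condition met.
B: fails — Rno and Rno but o and o have no common successor.
C: fails — R12 and R14 but 2 and 4 have no common successor.

A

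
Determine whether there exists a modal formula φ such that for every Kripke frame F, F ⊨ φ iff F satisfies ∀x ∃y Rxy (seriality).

The condition is seriality. A defining modal formula is □p → ◇p.
Suppose □p→◇p is valid. At any x set V(p)=W. Then □p at x, so ◇p at x, so x has a successor.

Yes, by □p → ◇p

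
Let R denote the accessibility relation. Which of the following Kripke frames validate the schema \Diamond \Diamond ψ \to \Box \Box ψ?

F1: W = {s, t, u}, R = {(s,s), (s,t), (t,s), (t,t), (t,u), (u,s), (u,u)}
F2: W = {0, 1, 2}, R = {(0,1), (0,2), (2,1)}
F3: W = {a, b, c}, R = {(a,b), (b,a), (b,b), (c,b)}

The schema corresponds to a generalized confluence (Geach) condition: \forall x \forall y \forall z ((x R^2 y \wedge x R^2 z) \to \exists w (y = w \wedge z = w)).
F1: fails — sR²s, sR²t but s ≠ t.
F2: holds.
F3: fails — aR²a, aR²b but a ≠ b.

F2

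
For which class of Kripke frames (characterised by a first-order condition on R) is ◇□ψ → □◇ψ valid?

Suppose ◇□ψ→□◇ψ is valid. Take Rxy, Rxz and set V(ψ)={w : Ryw}. Then □ψ at y so ◇□ψ at x, so □◇ψ at x, so ◇ψ at z, giving w with Rzw and Ryw.
The converse is a direct semantic check.
Frame condition: ∀x ∀y ∀z (Rxy ∧ Rxz → ∃w (Ryw ∧ Rzw)).

convergence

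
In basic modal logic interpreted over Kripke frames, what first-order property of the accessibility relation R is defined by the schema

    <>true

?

seriality

◇⊤ holds at w iff w has a successor, so frame-validity of ◇⊤ is exactly seriality. Equivalently via □q → ◇q:
Suppose □q→◇q is valid. At any x set V(q)=W. Then □q at x, so ◇q at x, so x has a successor.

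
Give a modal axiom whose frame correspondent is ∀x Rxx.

This is reflexivity; the standard corresponding axiom is T: □s → s.
Suppose □s→s is valid. At any x set V(s)={w : Rxw}. Then □s holds at x, so s holds at x, i.e. Rxx.

□s → s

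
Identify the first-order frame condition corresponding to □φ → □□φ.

Transitivity

Suppose □φ→□□φ is valid. Take Rxy, Ryz and set V(φ)={w : Rxw}. Then □φ at x, so □□φ at x, so □φ at y, so φ at z, i.e. Rxz.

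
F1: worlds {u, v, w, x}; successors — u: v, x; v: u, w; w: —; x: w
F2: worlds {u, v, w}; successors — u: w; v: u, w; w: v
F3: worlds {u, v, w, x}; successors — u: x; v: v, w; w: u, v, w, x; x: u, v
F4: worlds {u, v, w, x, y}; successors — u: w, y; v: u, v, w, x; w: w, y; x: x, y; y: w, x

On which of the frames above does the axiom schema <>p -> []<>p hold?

Frame correspondent (Sahlqvist): forall x forall y forall z (Rxy & Rxz -> Ryz) — i.e. the Euclidean property.
F1: fails — Ruv and Ruv but not Rvv.
F2: fails — Ruw and Ruw but not Rww.
F3: fails — Rux and Rux but not Rxx.
F4: fails — Ruy and Ruy but not Ryy.
Valid on no frame.

none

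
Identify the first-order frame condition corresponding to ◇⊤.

Seriality

This schema is equivalent to the D axiom □p → ◇p.
It corresponds to seriality: ∀x ∃y Rxy.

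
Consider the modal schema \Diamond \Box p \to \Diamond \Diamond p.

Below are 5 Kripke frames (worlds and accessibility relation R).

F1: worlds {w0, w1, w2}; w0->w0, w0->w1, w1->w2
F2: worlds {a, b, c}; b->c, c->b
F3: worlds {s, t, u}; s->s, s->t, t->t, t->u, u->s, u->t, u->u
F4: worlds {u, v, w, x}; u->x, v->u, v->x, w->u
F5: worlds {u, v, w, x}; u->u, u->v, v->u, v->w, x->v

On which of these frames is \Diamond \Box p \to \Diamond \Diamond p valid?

F2, F3

The schema corresponds to a generalized confluence (Geach) condition: \forall x \forall y (xRy \to \exists w (yRw \wedge x R^2 w)).
F1: fails — w1Rw2 but no w with w2Rw and w1R²w.
F2: ✓.
F3: ✓.
F4: fails — uRx but no t with xRt and uR²t.
F5: fails — vRw but no t with wRt and vR²t.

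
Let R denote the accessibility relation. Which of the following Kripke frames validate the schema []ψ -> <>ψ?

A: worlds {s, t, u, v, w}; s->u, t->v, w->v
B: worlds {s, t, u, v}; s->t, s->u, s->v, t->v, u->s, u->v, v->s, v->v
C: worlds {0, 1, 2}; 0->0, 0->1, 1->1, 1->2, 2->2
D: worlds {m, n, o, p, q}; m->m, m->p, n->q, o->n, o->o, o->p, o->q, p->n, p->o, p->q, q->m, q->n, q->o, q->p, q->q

This is the axiom for seriality; its first-order frame correspondent is forall x exists y Rxy.
A: fails — world u has no successor.
B: holds.
C: holds.
D: holds.
Valid on: B, C, D.

B, C, D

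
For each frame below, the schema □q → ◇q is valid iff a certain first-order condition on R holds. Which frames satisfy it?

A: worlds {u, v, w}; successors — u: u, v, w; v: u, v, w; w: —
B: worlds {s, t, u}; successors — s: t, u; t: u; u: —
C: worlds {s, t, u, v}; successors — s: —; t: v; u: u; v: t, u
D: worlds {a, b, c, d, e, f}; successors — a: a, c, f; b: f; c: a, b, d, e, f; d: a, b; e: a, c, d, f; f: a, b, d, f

Frame correspondent (Sahlqvist): ∀x ∃y Rxy — i.e. seriality.
A: fails — world w has no successor.
B: fails — world u has no successor.
C: fails — world s has no successor.
D: satisfies the condition.

D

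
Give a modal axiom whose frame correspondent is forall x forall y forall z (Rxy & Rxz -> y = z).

◇ψ → □ψ

This is partial functionality; the standard corresponding axiom is CD: ◇ψ → □ψ.
Suppose ◇ψ→□ψ is valid. Take Rxy, Rxz and set V(ψ)={y}. Then ◇ψ at x, so □ψ at x, so ψ at z, i.e. z=y.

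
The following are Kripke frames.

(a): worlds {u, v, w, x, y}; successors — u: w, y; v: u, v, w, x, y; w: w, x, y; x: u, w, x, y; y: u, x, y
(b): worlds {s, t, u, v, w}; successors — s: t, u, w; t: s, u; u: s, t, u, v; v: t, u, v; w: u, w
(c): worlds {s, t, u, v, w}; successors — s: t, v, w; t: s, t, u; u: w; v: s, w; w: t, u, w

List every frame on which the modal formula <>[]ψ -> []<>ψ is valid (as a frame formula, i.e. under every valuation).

(a), (b)

Frame correspondent (Sahlqvist): forall x forall y forall z (Rxy & Rxz -> exists w (Ryw & Rzw)) — i.e. convergence.
(a): holds.
(b): holds.
(c): fails — Rtt and Rtu but t and u have no common successor.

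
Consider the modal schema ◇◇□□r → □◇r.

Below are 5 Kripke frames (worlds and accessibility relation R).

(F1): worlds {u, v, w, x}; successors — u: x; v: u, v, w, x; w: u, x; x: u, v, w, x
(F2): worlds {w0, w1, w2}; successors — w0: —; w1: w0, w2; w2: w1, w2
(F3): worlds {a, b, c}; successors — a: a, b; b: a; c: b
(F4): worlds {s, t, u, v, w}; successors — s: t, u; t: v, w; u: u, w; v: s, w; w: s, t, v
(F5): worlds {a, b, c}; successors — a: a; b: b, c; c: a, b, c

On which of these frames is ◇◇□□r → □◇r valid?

(F1), (F3), (F4)

This is the axiom for a generalized confluence (Geach) condition; its first-order frame correspondent is ∀x ∀y ∀z ((xR²y ∧ xRz) → ∃w (yR²w ∧ zRw)).
(F1): holds.
(F2): fails — w1R²w1, w1Rw0 but no w with w1R²w and w0Rw.
(F3): holds.
(F4): holds.
(F5): fails — bR²a, bRb but no w with aR²w and bRw.
Valid on: (F1), (F3), (F4).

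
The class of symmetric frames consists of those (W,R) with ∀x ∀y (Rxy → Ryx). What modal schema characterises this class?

The condition is symmetry. The B schema q → □◇q defines it.
Suppose q→□◇q is valid. Take Rxy and set V(q)={x}. Then q at x, so □◇q at x, so ◇q at y, so some z with Ryz has q; z=x, i.e. Ryx.

q → □◇q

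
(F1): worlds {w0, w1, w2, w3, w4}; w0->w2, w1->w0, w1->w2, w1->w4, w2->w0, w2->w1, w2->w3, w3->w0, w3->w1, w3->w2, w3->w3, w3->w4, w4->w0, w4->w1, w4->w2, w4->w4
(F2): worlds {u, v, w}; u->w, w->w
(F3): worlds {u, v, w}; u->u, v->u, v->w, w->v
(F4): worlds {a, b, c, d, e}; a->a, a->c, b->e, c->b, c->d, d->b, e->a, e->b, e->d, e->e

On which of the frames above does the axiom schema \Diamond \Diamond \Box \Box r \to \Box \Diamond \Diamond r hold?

Frame correspondent (Sahlqvist): \forall x \forall y \forall z ((x R^2 y \wedge xRz) \to \exists w (y R^2 w \wedge z R^2 w)) — i.e. a generalized confluence (Geach) condition.
(F1): ✓.
(F2): ✓.
(F3): ✓.
(F4): fails — aR²d, aRa but no w with dR²w and aR²w.
Valid on: (F1), (F2), (F3).

(F1), (F2), (F3)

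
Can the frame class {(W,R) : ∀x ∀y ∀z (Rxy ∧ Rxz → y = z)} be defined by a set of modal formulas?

This is a Sahlqvist condition; the CD axiom ◇p → □p defines it.
Suppose ◇p→□p is valid. Take Rxy, Rxz and set V(p)={y}. Then ◇p at x, so □p at x, so p at z, i.e. z=y.

Yes — defined by ◇p → □p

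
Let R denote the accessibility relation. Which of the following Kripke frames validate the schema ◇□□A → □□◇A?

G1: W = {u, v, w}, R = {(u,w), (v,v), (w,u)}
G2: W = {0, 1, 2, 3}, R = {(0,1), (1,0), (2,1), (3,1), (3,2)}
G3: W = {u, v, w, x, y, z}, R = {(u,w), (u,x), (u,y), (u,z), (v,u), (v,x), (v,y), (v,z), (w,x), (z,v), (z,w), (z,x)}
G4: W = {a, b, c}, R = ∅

Frame correspondent (Sahlqvist): ∀x ∀y ∀z ((xRy ∧ xR²z) → ∃w (yR²w ∧ zRw)) — i.e. a generalized confluence (Geach) condition.
G1: holds.
G2: fails — 3R1, 3R²1 but no w with 1R²w and 1Rw.
G3: fails — uRw, uR²v but no t with wR²t and vRt.
G4: holds.

G1, G4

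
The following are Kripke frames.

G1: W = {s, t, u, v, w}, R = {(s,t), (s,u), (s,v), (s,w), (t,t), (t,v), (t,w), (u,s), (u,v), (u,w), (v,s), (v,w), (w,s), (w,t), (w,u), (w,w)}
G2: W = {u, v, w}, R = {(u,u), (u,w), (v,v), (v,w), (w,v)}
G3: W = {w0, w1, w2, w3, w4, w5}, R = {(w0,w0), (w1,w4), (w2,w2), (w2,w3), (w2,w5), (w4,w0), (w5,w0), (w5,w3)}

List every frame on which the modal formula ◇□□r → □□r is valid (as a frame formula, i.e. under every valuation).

G1

The schema corresponds to a generalized confluence (Geach) condition: ∀x ∀y ∀z ((xRy ∧ xR²z) → ∃w (yR²w ∧ z = w)).
G1: holds.
G2: fails — uRw, uR²u but no t with wR²t and u=t.
G3: fails — w2Rw3, w2R²w0 but no w with w3R²w and w0=w.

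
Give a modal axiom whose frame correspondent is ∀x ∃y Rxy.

□p → ◇p

The condition is seriality. The D schema □p → ◇p defines it.
Suppose □p→◇p is valid. At any x set V(p)=W. Then □p at x, so ◇p at x, so x has a successor.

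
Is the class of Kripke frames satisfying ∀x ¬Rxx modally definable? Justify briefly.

If a class were modally definable it would be closed under surjective bounded morphisms (Goldblatt–Thomason).
The 3-cycle (worlds 0,1,2 with 0→1→2→0) is irreflexive, and the map sending every world to a single reflexive point • is a surjective bounded morphism (forth: every edge maps to (•,•); back: every world has a successor). So any modal formula valid on the 3-cycle is also valid on the reflexive point, which is not irreflexive.
So no modal formula (or set of formulas) defines exactly the irreflexive frames.

Not definable by any modal formula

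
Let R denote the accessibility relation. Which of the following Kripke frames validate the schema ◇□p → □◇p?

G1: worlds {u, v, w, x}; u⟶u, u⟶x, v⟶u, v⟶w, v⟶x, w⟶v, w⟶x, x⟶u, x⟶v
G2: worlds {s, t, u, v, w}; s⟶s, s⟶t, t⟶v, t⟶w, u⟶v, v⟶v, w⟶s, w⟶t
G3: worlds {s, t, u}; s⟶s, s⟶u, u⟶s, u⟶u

G1, G3

Frame correspondent (Sahlqvist): ∀x ∀y ∀z (Rxy ∧ Rxz → ∃w (Ryw ∧ Rzw)) — i.e. convergence.
G1: condition met.
G2: fails — Rss and Rst but s and t have no common successor.
G3: condition met.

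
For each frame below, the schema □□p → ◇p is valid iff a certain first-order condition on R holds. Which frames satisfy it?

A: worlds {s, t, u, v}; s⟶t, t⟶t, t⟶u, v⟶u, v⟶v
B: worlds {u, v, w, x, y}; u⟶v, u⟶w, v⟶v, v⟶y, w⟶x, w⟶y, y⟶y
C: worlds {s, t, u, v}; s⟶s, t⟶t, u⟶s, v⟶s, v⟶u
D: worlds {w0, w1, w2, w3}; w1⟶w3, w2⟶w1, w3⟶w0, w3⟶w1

C

This is the axiom for a generalized confluence (Geach) condition; its first-order frame correspondent is ∀x ∃w (xR²w ∧ xRw).
A: fails — at u but no w with uR²w and uRw.
B: fails — at x but no t with xR²t and xRt.
C: holds.
D: fails — at w0 but no w with w0R²w and w0Rw.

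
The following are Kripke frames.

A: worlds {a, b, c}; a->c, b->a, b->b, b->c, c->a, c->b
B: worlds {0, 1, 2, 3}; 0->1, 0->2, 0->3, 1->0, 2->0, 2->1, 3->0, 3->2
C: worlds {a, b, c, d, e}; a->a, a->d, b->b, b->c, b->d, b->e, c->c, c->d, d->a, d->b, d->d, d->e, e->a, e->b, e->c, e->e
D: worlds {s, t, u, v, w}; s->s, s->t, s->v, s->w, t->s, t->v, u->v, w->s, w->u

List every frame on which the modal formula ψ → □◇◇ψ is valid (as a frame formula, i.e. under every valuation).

The schema corresponds to a generalized confluence (Geach) condition: ∀x ∀z (xRz → ∃w (x = w ∧ zR²w)).
A: fails — cRa but no w with c=w and aR²w.
B: fails — 0R1 but no w with 0=w and 1R²w.
C: satisfies the condition.
D: fails — sRv but no w* with s=w* and vR²w*.
Valid on: C.

C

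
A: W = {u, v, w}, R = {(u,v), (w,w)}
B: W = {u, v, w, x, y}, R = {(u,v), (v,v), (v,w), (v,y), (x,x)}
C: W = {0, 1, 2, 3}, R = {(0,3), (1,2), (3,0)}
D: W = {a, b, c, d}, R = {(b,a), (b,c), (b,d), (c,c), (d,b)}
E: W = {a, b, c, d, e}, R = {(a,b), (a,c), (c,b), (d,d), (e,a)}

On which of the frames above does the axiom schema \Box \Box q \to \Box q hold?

B

This is the axiom for density; its first-order frame correspondent is \forall x \forall y (Rxy \to \exists z (Rxz \wedge Rzy)).
A: fails — Ruv but no z with Ruz and Rzv.
B: satisfies the condition.
C: fails — R12 but no z with R1z and Rz2.
D: fails — Rba but no z with Rbz and Rza.
E: fails — Rea but no z with Rez and Rza.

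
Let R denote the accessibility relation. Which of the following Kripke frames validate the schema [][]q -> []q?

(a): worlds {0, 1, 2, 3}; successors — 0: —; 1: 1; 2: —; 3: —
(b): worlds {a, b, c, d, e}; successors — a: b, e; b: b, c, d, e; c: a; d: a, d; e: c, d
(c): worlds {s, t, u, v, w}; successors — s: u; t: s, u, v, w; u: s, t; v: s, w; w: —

(a)

This is the axiom for density; its first-order frame correspondent is forall x forall y (Rxy -> exists z (Rxz & Rzy)).
(a): condition met.
(b): fails — Rec but no z with Rez and Rzc.
(c): fails — Rtv but no z with Rtz and Rzv.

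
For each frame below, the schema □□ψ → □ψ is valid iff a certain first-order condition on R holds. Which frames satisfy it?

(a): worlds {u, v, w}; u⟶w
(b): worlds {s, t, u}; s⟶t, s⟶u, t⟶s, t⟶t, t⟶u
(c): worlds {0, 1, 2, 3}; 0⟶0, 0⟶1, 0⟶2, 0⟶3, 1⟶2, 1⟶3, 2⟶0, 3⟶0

This is the axiom for density; its first-order frame correspondent is ∀x ∀y (Rxy → ∃z (Rxz ∧ Rzy)).
(a): fails — Ruw but no z with Ruz and Rzw.
(b): condition met.
(c): fails — R12 but no z with R1z and Rz2.

(b)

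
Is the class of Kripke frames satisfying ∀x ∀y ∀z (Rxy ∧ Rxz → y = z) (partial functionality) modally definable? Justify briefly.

Definable; ◇r → □r defines it

This is a Sahlqvist condition; the CD axiom ◇r → □r defines it.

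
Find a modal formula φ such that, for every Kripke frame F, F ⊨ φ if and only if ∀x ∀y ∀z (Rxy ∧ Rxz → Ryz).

◇s → □◇s

The condition is the Euclidean property. The 5 schema ◇s → □◇s defines it.
Suppose ◇s→□◇s is valid. Take Rxy, Rxz and set V(s)={y}. Then ◇s at x, so □◇s at x, so ◇s at z, so some w with Rzw has s; w=y, i.e. Rzy. By symmetry of the argument, Ryz.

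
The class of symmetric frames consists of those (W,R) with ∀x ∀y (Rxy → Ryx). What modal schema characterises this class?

A defining formula is r → □◇r (the B axiom).
Suppose r→□◇r is valid. Take Rxy and set V(r)={x}. Then r at x, so □◇r at x, so ◇r at y, so some z with Ryz has r; z=x, i.e. Ryx.

r → □◇r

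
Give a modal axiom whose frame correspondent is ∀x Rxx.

□ψ → ψ

A defining formula is □ψ → ψ (the T axiom).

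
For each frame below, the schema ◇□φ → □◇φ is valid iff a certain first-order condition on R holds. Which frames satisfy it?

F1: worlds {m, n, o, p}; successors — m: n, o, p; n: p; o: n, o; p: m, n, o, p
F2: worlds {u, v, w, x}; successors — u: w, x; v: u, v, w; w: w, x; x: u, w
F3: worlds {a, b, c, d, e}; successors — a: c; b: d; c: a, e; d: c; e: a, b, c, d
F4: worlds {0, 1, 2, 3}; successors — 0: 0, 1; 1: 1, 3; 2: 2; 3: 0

F2

This is the axiom for convergence; its first-order frame correspondent is ∀x ∀y ∀z (Rxy ∧ Rxz → ∃w (Ryw ∧ Rzw)).
F1: fails — Rmo and Rmn but o and n have no common successor.
F2: condition met.
F3: fails — Reb and Rea but b and a have no common successor.
F4: fails — R11 and R13 but 1 and 3 have no common successor.
Valid on: F2.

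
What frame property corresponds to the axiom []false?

emptiness of R

This is the Ver axiom.
It corresponds to emptiness of R: forall x forall y ~Rxy.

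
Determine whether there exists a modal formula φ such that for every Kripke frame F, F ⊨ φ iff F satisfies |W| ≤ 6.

No — not modally definable

If a class were modally definable it would be closed under disjoint unions (Goldblatt–Thomason).
Any modal formula valid on each of 7 disjoint one-world frames is valid on their disjoint union (validity is preserved under disjoint unions). Each one-world frame has |W|=1≤6, but the union has |W|=7.
So the class is not modally definable.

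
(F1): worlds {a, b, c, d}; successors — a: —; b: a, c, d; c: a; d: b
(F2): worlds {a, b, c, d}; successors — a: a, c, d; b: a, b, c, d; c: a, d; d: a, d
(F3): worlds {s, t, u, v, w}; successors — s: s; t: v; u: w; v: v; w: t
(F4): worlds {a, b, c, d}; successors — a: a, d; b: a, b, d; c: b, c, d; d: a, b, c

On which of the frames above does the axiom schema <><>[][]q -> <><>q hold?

(F2), (F4)

The schema corresponds to a generalized confluence (Geach) condition: forall x forall y (x R^2 y -> exists w (y R^2 w & x R^2 w)).
(F1): fails — bR²a but no w with aR²w and bR²w.
(F2): condition met.
(F3): fails — uR²t but no w* with tR²w* and uR²w*.
(F4): condition met.
Valid on: (F2), (F4).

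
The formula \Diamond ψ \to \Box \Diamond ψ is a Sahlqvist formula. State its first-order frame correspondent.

Suppose ◇ψ→□◇ψ is valid. Take Rxy, Rxz and set V(ψ)={y}. Then ◇ψ at x, so □◇ψ at x, so ◇ψ at z, so some w with Rzw has ψ; w=y, i.e. Rzy. By symmetry of the argument, Ryz.
Conversely, on a frame with the Euclidean property the schema holds at every world under every valuation.
So the correspondent is the Euclidean property.

the Euclidean property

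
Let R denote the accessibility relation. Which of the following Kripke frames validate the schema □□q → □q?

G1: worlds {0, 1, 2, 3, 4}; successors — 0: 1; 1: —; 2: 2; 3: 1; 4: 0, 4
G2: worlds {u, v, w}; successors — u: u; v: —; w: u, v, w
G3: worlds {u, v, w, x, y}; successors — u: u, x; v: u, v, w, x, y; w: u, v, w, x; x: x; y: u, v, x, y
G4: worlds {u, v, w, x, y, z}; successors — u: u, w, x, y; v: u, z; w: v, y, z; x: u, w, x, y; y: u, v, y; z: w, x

The schema corresponds to density: ∀x ∀y (Rxy → ∃z (Rxz ∧ Rzy)).
G1: fails — R31 but no z with R3z and Rz1.
G2: holds.
G3: holds.
G4: fails — Rvz but no t with Rvt and Rtz.

G2, G3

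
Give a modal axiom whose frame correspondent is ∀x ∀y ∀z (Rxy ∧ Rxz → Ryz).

◇q → □◇q

This is the Euclidean property; the standard corresponding axiom is 5: ◇q → □◇q.
Suppose ◇q→□◇q is valid. Take Rxy, Rxz and set V(q)={y}. Then ◇q at x, so □◇q at x, so ◇q at z, so some w with Rzw has q; w=y, i.e. Rzy. By symmetry of the argument, Ryz.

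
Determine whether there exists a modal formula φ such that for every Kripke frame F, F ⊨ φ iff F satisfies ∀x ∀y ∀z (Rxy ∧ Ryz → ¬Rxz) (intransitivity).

Modal frame validity is preserved under surjective bounded morphisms.
The 5-cycle (worlds 0,1,2,3,4 with 0→1→2→3→4→0) is intransitive. Mapping every world to a single reflexive point • is a surjective bounded morphism; the reflexive point is not intransitive (R••∧R•• but R••).
Hence intransitivity is not modally definable.

No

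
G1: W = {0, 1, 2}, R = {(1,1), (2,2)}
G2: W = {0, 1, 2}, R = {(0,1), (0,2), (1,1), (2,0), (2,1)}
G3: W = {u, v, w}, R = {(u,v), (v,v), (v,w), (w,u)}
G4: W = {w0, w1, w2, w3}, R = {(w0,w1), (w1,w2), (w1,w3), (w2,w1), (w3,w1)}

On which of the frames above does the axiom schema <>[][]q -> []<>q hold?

G1, G2

The schema corresponds to a generalized confluence (Geach) condition: forall x forall y forall z ((xRy & xRz) -> exists w (y R^2 w & zRw)).
G1: holds.
G2: holds.
G3: fails — vRw, vRw but no t with wR²t and wRt.
G4: fails — w0Rw1, w0Rw1 but no w with w1R²w and w1Rw.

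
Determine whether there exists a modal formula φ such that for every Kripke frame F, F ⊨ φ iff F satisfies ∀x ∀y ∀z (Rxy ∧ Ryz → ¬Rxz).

If a class were modally definable it would be closed under surjective bounded morphisms (Goldblatt–Thomason).
The 7-cycle (worlds s,t,u,v,w,x,y with s→t→u→v→w→x→y→s) is intransitive. Mapping every world to a single reflexive point • is a surjective bounded morphism; the reflexive point is not intransitive (R••∧R•• but R••).
So the class is not modally definable.

Not definable by any modal formula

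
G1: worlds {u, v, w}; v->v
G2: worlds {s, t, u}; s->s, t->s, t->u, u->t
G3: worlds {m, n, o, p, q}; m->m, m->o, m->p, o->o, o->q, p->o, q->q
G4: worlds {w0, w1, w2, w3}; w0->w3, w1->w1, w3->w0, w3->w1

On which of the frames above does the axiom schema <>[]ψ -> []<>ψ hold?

Frame correspondent (Sahlqvist): forall x forall y forall z (Rxy & Rxz -> exists w (Ryw & Rzw)) — i.e. convergence.
G1: ✓.
G2: fails — Rts and Rtu but s and u have no common successor.
G3: ✓.
G4: fails — Rw3w1 and Rw3w0 but w1 and w0 have no common successor.
Valid on: G1, G3.

G1, G3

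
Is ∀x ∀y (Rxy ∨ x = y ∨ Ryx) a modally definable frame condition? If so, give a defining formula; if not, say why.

Not modally definable

Modal frame validity is preserved under disjoint unions.
Take 3 disjoint single-world reflexive frames: each is trivially connected, but their disjoint union has 3 worlds with no edge between distinct components, so it is not connected.
So the class is not modally definable.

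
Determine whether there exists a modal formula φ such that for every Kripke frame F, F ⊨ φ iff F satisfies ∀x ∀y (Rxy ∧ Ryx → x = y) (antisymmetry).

Modal frame validity is preserved under surjective bounded morphisms.
The 8-cycle (worlds 0,1,2,3,4,5,6,7 with 0→1→2→3→4→5→6→7→0) is antisymmetric. Sending even-indexed worlds to s and odd-indexed worlds to t is a surjective bounded morphism onto the two-world frame with s↔t, which is not antisymmetric.
Hence antisymmetry is not modally definable.

Not modally definable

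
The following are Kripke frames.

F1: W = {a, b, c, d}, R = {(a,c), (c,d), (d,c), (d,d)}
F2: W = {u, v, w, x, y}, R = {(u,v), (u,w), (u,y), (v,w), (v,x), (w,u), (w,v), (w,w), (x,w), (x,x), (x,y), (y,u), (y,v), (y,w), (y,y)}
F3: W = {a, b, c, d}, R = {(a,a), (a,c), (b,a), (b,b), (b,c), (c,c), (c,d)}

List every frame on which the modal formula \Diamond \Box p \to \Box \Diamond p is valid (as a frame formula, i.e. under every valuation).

F1, F2

Frame correspondent (Sahlqvist): \forall x \forall y \forall z (Rxy \wedge Rxz \to \exists w (Ryw \wedge Rzw)) — i.e. convergence.
F1: holds.
F2: holds.
F3: fails — Rcc and Rcd but c and d have no common successor.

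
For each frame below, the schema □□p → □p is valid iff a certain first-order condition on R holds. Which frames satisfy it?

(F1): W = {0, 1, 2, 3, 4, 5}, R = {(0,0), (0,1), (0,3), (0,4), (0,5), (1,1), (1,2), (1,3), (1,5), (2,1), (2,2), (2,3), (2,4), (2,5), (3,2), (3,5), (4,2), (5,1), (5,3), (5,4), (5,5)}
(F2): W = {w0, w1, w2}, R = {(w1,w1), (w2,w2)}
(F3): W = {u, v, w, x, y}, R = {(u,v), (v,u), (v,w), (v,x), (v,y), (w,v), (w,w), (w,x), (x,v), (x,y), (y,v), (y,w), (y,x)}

(F1), (F2)

This is the axiom for density; its first-order frame correspondent is ∀x ∀y (Rxy → ∃z (Rxz ∧ Rzy)).
(F1): ✓.
(F2): ✓.
(F3): fails — Ruv but no z with Ruz and Rzv.
Valid on: (F1), (F2).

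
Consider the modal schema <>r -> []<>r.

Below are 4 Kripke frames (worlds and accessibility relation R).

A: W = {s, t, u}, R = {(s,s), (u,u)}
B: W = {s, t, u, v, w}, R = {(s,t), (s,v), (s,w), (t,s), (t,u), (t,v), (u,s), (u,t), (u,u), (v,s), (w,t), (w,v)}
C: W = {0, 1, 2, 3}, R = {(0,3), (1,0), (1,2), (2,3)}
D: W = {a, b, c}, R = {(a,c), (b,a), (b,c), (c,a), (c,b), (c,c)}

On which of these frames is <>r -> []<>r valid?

Frame correspondent (Sahlqvist): forall x forall y forall z (Rxy & Rxz -> Ryz) — i.e. the Euclidean property.
A: satisfies the condition.
B: fails — Rsv and Rsv but not Rvv.
C: fails — R03 and R03 but not R33.
D: fails — Rba and Rba but not Raa.

A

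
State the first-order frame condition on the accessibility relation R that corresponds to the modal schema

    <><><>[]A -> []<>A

This is a Sahlqvist (Geach-type) schema ◇^3□^1A → □^1◇^1A.
First-order correspondent: forall x forall y forall z ((x R^3 y & xRz) -> exists w (yRw & zRw)).

forall x forall y forall z ((x R^3 y & xRz) -> exists w (yRw & zRw))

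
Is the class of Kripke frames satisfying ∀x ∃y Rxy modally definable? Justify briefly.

Yes — defined by □p → ◇p

The condition is seriality. A defining modal formula is □p → ◇p.
Suppose □p→◇p is valid. At any x set V(p)=W. Then □p at x, so ◇p at x, so x has a successor.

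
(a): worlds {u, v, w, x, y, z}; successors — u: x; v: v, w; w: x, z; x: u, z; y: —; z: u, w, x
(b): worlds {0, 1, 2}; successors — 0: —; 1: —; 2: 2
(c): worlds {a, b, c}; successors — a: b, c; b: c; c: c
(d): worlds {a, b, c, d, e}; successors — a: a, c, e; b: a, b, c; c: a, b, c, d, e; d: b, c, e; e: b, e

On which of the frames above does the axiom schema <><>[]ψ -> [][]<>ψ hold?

(b), (c), (d)

Frame correspondent (Sahlqvist): forall x forall y forall z ((x R^2 y & x R^2 z) -> exists w (yRw & zRw)) — i.e. a generalized confluence (Geach) condition.
(a): fails — vR²v, vR²w but no t with vRt and wRt.
(b): satisfies the condition.
(c): satisfies the condition.
(d): satisfies the condition.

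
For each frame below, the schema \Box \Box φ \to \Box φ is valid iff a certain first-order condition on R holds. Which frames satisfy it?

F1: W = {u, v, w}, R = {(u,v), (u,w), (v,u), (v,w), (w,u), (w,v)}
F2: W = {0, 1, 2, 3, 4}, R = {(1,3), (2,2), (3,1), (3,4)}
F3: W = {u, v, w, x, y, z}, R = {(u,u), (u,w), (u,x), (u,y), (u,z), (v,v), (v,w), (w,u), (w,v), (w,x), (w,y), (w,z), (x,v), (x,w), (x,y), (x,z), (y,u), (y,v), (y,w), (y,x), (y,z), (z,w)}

F1

The schema corresponds to density: \forall x \forall y (Rxy \to \exists z (Rxz \wedge Rzy)).
F1: ✓.
F2: fails — R34 but no z with R3z and Rz4.
F3: fails — Rzw but no t with Rzt and Rtw.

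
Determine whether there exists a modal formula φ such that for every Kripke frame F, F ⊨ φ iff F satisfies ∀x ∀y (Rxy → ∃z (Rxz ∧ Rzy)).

The condition is density. A defining modal formula is □□q → □q.

Definable; □□q → □q defines it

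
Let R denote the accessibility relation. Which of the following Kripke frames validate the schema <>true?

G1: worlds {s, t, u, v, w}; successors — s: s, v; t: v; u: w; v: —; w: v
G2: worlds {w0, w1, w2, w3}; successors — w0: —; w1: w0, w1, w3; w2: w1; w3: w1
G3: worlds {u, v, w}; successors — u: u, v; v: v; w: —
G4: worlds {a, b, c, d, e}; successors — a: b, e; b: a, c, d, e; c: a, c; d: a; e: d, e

This is the axiom for seriality; its first-order frame correspondent is forall x exists y Rxy.
G1: fails — world v has no successor.
G2: fails — world w0 has no successor.
G3: fails — world w has no successor.
G4: satisfies the condition.

G4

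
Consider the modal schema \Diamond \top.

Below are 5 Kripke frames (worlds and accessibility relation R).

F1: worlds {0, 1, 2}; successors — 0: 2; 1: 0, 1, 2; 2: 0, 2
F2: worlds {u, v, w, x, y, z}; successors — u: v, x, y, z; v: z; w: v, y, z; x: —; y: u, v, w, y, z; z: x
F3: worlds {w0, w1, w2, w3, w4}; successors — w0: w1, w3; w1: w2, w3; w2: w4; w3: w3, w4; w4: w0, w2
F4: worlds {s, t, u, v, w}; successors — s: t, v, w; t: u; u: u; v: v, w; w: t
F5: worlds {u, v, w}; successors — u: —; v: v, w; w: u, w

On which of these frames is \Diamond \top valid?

F1, F3, F4

The schema corresponds to seriality: \forall x \exists y Rxy.
F1: satisfies the condition.
F2: fails — world x has no successor.
F3: satisfies the condition.
F4: satisfies the condition.
F5: fails — world u has no successor.
Valid on: F1, F3, F4.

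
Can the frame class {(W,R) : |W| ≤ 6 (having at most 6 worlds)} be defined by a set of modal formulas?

Not definable by any modal formula

Modal frame validity is preserved under disjoint unions.
Any modal formula valid on each of 7 disjoint one-world frames is valid on their disjoint union (validity is preserved under disjoint unions). Each one-world frame has |W|=1≤6, but the union has |W|=7.
So no modal formula (or set of formulas) defines exactly the |W|≤6 frames.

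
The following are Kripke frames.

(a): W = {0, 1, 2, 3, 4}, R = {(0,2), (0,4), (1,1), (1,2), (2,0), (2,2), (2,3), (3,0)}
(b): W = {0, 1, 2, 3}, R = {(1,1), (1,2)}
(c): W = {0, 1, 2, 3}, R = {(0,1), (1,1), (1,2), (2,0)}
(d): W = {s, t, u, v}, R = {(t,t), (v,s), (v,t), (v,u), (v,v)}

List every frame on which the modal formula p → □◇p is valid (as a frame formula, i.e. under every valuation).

This is the axiom for symmetry; its first-order frame correspondent is ∀x ∀y (Rxy → Ryx).
(a): fails — R12 but not R21.
(b): fails — R12 but not R21.
(c): fails — R12 but not R21.
(d): fails — Rvt but not Rtv.
Valid on no frame.

none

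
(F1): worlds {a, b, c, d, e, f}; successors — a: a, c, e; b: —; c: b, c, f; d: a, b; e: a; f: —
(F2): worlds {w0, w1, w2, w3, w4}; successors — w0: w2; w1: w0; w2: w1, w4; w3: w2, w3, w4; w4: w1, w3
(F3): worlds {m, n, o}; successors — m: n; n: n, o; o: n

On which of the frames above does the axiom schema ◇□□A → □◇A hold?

The schema corresponds to a generalized confluence (Geach) condition: ∀x ∀y ∀z ((xRy ∧ xRz) → ∃w (yR²w ∧ zRw)).
(F1): fails — aRc, aRe but no w with cR²w and eRw.
(F2): fails — w1Rw0, w1Rw0 but no w with w0R²w and w0Rw.
(F3): ✓.
Valid on: (F3).

(F3)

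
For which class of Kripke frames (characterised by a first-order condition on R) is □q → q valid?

reflexivity: ∀x Rxx

This is the T axiom.
Its frame correspondent is reflexivity — ∀x Rxx.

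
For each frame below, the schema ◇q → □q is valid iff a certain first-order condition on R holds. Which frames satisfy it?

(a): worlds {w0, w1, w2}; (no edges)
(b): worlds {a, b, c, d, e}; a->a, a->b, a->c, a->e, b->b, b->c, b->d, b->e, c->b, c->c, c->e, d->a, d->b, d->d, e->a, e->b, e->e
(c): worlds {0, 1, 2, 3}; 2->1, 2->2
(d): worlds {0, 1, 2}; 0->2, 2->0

(a), (d)

Frame correspondent (Sahlqvist): ∀x ∀y ∀z (Rxy ∧ Rxz → y = z) — i.e. partial functionality.
(a): holds.
(b): fails — a sees both a and b.
(c): fails — 2 sees both 1 and 2.
(d): holds.
Valid on: (a), (d).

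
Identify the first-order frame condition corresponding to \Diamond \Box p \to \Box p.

The Euclidean property

This is frame-equivalent to ◇p → □◇p (substitute ¬p for p and contrapose).
Suppose ◇p→□◇p is valid. Take Rxy, Rxz and set V(p)={y}. Then ◇p at x, so □◇p at x, so ◇p at z, so some w with Rzw has p; w=y, i.e. Rzy. By symmetry of the argument, Ryz.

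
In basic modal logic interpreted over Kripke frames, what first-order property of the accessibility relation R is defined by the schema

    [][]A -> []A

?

density

Suppose □□A→□A is valid. Take Rxy and set V(A)={w : xR²w}. Then □□A at x, so □A at x, so A at y, i.e. ∃z(Rxz∧Rzy).
The converse is a direct semantic check.
Frame condition: forall x forall y (Rxy -> exists z (Rxz & Rzy)).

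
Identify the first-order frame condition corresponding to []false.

Emptiness of R

□⊥ is valid iff no world has any successor (otherwise □⊥ fails at any world with one).
Conversely, on a frame with emptiness of R the schema holds at every world under every valuation.
Frame condition: forall x forall y ~Rxy.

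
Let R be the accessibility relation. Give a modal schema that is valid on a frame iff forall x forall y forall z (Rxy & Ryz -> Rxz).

A defining formula is □r → □□r (the 4 axiom).
Suppose □r→□□r is valid. Take Rxy, Ryz and set V(r)={w : Rxw}. Then □r at x, so □□r at x, so □r at y, so r at z, i.e. Rxz.

□r → □□r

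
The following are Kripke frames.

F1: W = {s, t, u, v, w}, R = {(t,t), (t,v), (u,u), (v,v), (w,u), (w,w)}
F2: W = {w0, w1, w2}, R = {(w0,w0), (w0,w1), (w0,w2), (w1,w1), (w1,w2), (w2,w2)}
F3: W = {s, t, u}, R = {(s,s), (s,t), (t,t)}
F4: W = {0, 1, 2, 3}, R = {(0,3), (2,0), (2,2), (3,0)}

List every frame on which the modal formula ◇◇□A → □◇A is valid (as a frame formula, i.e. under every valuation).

F1, F2, F3

Frame correspondent (Sahlqvist): ∀x ∀y ∀z ((xR²y ∧ xRz) → ∃w (yRw ∧ zRw)) — i.e. a generalized confluence (Geach) condition.
F1: ✓.
F2: ✓.
F3: ✓.
F4: fails — 0R²0, 0R3 but no w with 0Rw and 3Rw.
Valid on: F1, F2, F3.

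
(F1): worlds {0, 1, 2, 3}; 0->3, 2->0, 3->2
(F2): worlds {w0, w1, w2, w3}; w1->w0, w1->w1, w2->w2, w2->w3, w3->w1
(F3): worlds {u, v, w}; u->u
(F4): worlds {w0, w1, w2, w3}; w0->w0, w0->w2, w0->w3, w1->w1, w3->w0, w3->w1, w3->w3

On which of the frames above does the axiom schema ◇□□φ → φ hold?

This is the axiom for a generalized confluence (Geach) condition; its first-order frame correspondent is ∀x ∀y (xRy → ∃w (yR²w ∧ x = w)).
(F1): condition met.
(F2): fails — w1Rw0 but no w with w0R²w and w1=w.
(F3): condition met.
(F4): fails — w0Rw2 but no w with w2R²w and w0=w.
Valid on: (F1), (F3).

(F1), (F3)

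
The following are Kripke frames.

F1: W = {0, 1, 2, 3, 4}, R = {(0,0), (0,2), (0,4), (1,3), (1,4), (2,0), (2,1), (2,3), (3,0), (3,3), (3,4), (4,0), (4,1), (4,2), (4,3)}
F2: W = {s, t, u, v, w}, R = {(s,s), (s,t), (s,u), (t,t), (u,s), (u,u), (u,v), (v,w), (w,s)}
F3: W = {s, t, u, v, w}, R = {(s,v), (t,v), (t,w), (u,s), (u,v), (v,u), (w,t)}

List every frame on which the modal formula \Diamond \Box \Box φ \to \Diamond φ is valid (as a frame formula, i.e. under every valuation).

F1

Frame correspondent (Sahlqvist): \forall x \forall y (xRy \to \exists w (y R^2 w \wedge xRw)) — i.e. a generalized confluence (Geach) condition.
F1: ✓.
F2: fails — vRw but no w* with wR²w* and vRw*.
F3: fails — uRs but no w* with sR²w* and uRw*.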